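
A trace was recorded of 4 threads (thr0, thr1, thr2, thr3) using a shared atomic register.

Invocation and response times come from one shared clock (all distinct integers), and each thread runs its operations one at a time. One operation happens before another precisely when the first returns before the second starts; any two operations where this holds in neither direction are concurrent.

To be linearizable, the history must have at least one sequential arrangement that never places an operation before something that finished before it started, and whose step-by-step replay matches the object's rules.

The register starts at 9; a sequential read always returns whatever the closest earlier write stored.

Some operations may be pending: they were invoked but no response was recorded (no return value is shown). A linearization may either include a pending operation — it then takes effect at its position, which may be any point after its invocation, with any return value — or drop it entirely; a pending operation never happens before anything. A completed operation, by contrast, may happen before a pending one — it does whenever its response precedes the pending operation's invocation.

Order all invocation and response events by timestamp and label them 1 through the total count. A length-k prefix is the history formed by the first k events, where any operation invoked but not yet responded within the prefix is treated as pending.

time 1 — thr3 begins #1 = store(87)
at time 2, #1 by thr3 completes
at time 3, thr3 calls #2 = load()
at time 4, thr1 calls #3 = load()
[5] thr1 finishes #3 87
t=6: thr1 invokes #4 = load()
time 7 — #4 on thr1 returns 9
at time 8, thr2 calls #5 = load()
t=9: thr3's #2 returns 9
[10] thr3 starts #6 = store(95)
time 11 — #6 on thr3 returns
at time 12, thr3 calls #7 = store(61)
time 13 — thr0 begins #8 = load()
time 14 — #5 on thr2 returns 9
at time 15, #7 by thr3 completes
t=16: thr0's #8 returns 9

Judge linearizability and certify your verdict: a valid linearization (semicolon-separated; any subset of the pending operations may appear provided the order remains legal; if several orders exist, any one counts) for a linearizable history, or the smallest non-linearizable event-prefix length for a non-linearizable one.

prefix check: 1..6 passes, 1..7 fails once #4's time-7 response joins
one real-time candidate order over the 3 completed operations — the atomic register replay rejects it
no escape via the 1 pending operation (#2): every completion choice fails
one such order, #1, #3, #4 (pending dropped), breaks at step 3 where #4 load() → 9 is illegal

not linearizable — minimal violating prefix: 7 events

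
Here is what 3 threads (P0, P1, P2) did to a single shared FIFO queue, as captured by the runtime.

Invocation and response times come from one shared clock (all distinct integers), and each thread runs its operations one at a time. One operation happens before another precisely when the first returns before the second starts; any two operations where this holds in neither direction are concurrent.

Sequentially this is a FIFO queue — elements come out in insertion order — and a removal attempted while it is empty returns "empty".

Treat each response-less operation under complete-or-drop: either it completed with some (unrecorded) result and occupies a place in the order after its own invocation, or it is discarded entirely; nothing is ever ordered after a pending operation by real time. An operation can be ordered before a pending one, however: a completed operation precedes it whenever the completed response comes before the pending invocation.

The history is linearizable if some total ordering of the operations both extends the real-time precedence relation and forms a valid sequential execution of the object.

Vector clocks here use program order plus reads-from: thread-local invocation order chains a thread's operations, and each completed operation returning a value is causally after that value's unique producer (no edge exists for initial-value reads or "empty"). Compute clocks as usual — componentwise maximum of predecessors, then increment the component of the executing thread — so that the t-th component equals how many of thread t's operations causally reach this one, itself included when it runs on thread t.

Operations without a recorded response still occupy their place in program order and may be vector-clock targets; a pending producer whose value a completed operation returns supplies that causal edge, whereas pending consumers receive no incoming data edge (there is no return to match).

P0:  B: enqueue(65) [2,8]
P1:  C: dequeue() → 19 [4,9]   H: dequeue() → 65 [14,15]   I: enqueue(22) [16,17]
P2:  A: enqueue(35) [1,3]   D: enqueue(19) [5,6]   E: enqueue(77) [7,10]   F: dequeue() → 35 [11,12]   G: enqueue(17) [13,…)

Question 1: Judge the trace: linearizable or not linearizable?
cut after 8 events: linearizable; cut after 9 events (C responds, time 9): not linearizable
every one of the 8 real-time-consistent orders over 4 completed FIFO queue ops fails the sequential spec
every completion of the 1 pending operation (E) was checked; none linearizes
e.g. A, B, C, D (pending dropped): illegal at step 3, since C dequeue() → 19 cannot apply there
e.g. A, B, D, C (pending dropped): illegal at step 4, since C dequeue() → 19 cannot apply there

not linearizable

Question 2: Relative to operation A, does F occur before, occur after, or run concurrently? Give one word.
F spans [11,12], A spans [1,3]
resp(A)=3 < inv(F)=11

after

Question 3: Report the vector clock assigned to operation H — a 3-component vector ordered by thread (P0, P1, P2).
A, invoked 1, has no incoming edges; only P2's bump applies → (0, 0, 1)
B, invoked 2, has no incoming edges; only P0's bump applies → (1, 0, 0)
invoked at 5, D merges VC(A)=(0, 0, 1) and bumps P2's slot → (0, 0, 2)
invoked at 7, E merges VC(D)=(0, 0, 2) and bumps P2's slot → (0, 0, 3)
invoked at 4, C merges VC(D)=(0, 0, 2) and bumps P1's slot → (0, 1, 2)
invoked at 11, F merges VC(A)=(0, 0, 1), VC(E)=(0, 0, 3) and bumps P2's slot → (0, 0, 4)
invoked at 13, G merges VC(F)=(0, 0, 4) and bumps P2's slot → (0, 0, 5)
invoked at 14, H merges VC(B)=(1, 0, 0), VC(C)=(0, 1, 2) and bumps P1's slot → (1, 2, 2)
invoked at 16, I merges VC(H)=(1, 2, 2) and bumps P1's slot → (1, 3, 2)
target: VC(H) = (1, 2, 2)

(1, 2, 2)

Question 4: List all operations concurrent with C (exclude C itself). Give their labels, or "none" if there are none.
C runs from 4 to 9; window-overlapping ops are concurrent
A [1,3]: before
B [2,8]: concurrent
D [5,6]: concurrent
E [7,10]: concurrent
F [11,12]: after
G [13,…): after
H [14,15]: after
I [16,17]: after

B, D, E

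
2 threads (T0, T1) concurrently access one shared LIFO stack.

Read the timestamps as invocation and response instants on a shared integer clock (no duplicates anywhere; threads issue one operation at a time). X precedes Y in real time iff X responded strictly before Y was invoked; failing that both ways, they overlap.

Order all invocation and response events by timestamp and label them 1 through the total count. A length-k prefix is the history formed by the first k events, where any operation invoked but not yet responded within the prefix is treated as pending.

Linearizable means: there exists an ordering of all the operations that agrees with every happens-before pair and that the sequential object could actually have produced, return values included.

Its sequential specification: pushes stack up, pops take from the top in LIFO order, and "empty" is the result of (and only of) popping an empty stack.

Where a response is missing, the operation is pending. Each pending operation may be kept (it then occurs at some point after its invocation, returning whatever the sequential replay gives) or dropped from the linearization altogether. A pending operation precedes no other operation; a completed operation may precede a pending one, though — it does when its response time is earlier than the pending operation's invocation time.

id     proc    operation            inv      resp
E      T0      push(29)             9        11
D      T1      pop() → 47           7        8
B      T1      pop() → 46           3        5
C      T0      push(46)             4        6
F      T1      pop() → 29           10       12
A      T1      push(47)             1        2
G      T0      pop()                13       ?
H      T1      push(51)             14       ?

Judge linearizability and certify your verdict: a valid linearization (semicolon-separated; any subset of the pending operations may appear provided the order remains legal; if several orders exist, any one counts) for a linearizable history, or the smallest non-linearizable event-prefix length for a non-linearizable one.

step 1: A push(47) — stack <47>
step 2: C push(46) — stack <47,46>
step 3: B pop() → 46 — stack <47>
step 4: D pop() → 47 — stack <>
step 5: E push(29) — stack <29>
step 6: F pop() → 29 — stack <>

linearizable — witness: A; C; B; D; E; F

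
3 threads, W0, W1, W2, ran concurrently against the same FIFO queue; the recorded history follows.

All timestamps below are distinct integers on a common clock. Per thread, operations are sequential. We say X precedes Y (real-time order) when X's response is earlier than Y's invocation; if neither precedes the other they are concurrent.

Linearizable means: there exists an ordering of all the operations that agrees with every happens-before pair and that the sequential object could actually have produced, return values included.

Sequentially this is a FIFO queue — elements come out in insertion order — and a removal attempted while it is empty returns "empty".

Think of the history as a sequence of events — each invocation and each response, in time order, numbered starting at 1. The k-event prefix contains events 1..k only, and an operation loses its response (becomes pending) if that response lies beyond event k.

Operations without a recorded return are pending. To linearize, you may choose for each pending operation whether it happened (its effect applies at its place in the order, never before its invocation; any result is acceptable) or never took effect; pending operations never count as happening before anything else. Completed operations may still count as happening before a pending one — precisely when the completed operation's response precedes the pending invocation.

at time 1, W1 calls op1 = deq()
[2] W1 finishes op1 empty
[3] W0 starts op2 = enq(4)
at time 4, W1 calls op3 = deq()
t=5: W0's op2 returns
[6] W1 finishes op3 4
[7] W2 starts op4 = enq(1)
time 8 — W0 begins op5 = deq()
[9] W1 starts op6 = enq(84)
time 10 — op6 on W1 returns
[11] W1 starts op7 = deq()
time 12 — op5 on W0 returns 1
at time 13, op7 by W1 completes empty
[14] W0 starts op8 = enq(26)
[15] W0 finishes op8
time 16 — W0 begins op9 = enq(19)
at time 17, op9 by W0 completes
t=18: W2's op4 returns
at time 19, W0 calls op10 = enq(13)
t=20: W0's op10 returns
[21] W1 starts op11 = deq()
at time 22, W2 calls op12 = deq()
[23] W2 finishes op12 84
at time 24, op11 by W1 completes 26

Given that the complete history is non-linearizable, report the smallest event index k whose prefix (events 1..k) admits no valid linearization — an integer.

13

events 1..12 are linearizable, e.g. via op1, op2, op3, op4, op5, op6:
1. op1 deq() → empty, leaving queue <>
2. op2 enq(4), leaving queue <4>
3. op3 deq() → 4, leaving queue <>
4. op4 enq(1) (pending, included), leaving queue <1>
5. op5 deq() → 1, leaving queue <>
6. op6 enq(84), leaving queue <84>
at event 13 (op7's time-13 response) nothing linearizes any more
including or dropping the 1 pending operation (op4) in any combination fails
for example op1, op2, op3, op5, op6, op7 (pending dropped) fails at step 4: op5 deq() → 1 is not legal there
for example op1, op2, op3, op6, op5, op7 (pending dropped) fails at step 5: op5 deq() → 1 is not legal there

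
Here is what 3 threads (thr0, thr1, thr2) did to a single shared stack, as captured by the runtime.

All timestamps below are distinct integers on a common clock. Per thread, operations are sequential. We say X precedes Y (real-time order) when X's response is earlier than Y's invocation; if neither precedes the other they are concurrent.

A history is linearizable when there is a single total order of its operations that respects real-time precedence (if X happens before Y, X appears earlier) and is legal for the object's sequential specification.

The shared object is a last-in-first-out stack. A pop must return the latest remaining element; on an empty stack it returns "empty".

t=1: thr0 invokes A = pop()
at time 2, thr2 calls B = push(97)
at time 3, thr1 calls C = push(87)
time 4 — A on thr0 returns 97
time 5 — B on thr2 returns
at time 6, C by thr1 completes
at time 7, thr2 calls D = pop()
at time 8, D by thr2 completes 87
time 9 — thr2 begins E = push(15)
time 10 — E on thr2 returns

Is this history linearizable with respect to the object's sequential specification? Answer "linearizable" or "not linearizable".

one valid linearization: B, A, C, D, E
after step 1 (B push(97)): stack <97>
after step 2 (A pop() → 97): stack <>
after step 3 (C push(87)): stack <87>
after step 4 (D pop() → 87): stack <>
after step 5 (E push(15)): stack <15>

linearizable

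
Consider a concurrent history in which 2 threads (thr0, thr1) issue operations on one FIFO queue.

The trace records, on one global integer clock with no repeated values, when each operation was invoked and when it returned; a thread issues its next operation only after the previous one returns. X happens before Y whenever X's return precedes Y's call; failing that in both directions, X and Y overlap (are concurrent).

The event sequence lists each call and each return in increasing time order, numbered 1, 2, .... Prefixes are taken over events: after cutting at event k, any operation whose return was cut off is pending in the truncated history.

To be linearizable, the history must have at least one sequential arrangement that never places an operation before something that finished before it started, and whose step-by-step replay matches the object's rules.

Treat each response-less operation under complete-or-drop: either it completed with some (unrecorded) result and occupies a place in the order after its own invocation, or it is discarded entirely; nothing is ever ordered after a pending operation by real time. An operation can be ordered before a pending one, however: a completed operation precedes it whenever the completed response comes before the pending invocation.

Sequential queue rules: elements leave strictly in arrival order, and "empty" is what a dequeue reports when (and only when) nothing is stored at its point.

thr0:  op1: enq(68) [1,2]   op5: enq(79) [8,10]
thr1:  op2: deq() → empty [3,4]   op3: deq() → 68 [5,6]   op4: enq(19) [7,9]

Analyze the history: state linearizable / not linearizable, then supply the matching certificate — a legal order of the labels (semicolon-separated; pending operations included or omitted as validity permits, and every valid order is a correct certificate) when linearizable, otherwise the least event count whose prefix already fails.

cut after 3 events: linearizable; cut after 4 events (op2 responds, time 4): not linearizable
the sole real-time-consistent order of 2 completed operations fails the FIFO queue replay
take op1, op2: step 2 already fails, because op2 deq() → empty cannot occur there

not linearizable — minimal violating prefix: 4 events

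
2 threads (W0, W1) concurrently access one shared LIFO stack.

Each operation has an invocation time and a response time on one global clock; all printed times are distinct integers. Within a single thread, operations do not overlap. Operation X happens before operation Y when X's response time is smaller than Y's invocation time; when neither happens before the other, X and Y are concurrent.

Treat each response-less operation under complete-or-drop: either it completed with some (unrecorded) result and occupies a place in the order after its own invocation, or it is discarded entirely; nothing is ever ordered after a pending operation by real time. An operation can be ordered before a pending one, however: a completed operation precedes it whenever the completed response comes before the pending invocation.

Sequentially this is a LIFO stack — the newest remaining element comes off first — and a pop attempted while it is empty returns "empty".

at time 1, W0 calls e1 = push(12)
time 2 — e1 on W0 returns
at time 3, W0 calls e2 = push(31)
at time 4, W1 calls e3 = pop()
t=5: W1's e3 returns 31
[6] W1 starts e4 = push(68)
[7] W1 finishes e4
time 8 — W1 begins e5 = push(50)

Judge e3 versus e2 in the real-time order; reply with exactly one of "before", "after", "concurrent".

e3 spans [4,5], e2 spans [3,…)
the intervals overlap in both directions

concurrent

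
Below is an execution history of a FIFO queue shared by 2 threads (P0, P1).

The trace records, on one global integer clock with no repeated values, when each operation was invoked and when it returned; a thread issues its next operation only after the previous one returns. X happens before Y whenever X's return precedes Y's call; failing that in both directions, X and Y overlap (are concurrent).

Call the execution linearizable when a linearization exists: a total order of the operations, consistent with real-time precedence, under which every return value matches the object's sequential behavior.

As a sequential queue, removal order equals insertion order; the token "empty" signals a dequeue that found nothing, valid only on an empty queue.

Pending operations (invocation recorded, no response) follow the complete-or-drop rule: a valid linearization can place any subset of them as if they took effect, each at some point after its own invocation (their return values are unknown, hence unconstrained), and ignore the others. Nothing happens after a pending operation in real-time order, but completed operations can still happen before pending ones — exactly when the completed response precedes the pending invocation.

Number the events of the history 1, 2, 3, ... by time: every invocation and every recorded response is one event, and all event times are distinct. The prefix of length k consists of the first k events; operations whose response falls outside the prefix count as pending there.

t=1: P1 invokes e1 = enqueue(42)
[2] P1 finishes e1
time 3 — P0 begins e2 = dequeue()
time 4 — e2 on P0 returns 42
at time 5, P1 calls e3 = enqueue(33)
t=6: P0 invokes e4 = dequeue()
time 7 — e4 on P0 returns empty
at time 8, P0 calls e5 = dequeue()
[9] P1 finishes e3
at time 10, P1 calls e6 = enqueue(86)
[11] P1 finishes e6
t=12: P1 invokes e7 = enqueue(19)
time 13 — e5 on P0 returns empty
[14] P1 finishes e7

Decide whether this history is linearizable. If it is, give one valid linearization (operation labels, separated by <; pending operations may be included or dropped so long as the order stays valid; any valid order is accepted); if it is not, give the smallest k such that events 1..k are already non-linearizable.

step 1: e1 enqueue(42) — queue <42>
step 2: e2 dequeue() → 42 — queue <>
step 3: e4 dequeue() → empty — queue <>
step 4: e5 dequeue() → empty — queue <>
step 5: e3 enqueue(33) — queue <33>
step 6: e6 enqueue(86) — queue <33,86>
step 7: e7 enqueue(19) — queue <33,86,19>

linearizable — witness: e1 < e2 < e4 < e5 < e3 < e6 < e7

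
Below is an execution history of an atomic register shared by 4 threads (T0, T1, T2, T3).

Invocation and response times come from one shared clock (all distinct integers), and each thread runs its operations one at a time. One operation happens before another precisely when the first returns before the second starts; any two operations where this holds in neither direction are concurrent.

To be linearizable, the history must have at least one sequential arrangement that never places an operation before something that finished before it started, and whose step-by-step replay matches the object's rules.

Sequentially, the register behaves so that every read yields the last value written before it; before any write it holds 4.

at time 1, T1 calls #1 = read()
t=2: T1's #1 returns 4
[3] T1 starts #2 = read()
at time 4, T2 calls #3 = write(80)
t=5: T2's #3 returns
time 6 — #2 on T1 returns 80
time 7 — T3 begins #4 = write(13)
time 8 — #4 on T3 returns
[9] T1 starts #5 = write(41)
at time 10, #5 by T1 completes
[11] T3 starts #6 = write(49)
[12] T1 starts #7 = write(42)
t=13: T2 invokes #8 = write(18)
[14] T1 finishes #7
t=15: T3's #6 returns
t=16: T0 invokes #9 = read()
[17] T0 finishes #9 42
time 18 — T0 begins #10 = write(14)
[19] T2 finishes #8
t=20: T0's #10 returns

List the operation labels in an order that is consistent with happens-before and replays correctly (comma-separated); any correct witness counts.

after step 1 (#1 read() → 4): value 4
after step 2 (#3 write(80)): value 80
after step 3 (#2 read() → 80): value 80
after step 4 (#4 write(13)): value 13
after step 5 (#5 write(41)): value 41
after step 6 (#6 write(49)): value 49
after step 7 (#7 write(42)): value 42
after step 8 (#9 read() → 42): value 42
after step 9 (#8 write(18)): value 18
after step 10 (#10 write(14)): value 14

#1, #3, #2, #4, #5, #6, #7, #9, #8, #10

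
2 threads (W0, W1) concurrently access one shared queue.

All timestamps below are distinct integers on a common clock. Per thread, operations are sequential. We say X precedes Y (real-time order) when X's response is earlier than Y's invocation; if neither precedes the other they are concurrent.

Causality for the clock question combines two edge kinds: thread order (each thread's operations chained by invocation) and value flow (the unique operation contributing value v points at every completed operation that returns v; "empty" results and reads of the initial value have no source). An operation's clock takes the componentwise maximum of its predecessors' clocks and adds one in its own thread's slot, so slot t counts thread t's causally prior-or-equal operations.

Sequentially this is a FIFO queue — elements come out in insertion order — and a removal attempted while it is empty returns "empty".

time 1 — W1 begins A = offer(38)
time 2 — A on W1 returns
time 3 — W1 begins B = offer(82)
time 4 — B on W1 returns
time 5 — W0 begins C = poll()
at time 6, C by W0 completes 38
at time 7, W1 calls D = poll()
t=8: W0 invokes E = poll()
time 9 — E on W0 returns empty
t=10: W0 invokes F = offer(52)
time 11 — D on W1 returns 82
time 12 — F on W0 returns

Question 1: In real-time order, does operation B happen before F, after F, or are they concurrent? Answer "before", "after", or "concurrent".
Answer: before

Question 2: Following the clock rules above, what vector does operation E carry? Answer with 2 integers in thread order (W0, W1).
Answer: (2, 1)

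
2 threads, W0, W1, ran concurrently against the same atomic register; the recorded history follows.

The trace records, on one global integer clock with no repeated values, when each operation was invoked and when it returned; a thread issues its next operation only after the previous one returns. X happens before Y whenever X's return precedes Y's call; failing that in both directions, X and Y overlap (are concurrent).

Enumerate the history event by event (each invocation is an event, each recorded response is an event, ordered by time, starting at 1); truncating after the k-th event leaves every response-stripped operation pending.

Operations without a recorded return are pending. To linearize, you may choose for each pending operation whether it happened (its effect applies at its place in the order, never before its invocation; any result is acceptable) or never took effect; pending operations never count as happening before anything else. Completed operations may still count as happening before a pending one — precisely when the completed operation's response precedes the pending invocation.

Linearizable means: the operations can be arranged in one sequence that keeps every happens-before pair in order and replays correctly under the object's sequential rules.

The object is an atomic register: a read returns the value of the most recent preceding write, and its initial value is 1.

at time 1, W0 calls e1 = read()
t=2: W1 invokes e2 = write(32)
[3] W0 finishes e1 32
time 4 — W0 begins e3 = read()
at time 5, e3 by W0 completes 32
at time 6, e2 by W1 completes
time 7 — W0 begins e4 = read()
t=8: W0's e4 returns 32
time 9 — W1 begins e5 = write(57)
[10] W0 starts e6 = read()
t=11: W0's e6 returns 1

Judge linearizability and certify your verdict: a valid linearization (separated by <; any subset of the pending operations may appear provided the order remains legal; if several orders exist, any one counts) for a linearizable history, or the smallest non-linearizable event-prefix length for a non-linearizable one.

not linearizable — minimal violating prefix: 11 events

already the first 11 events (up to e6's response at time 11) admit no linearization; the first 10 still do
every one of the 3 real-time-consistent orders over 5 completed atomic register ops fails the sequential spec
no escape via the 1 pending operation (e5): every completion choice fails
sample order e1, e2, e3, e4, e6 (pending dropped) stalls at step 1 — e1 read() → 32 has no legal effect
sample order e1, e3, e2, e4, e6 (pending dropped) stalls at step 1 — e1 read() → 32 has no legal effect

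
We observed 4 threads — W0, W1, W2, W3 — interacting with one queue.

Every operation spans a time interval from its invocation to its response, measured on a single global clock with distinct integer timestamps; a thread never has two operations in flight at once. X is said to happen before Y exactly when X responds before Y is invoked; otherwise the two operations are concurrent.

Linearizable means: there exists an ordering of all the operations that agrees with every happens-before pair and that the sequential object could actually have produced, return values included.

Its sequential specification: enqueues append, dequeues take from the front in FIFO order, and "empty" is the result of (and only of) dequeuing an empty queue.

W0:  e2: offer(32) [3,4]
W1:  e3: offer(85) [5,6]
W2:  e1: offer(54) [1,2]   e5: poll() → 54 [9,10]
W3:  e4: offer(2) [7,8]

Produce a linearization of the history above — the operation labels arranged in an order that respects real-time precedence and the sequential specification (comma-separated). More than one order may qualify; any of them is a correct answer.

after step 1 (e1 offer(54)): queue <54>
after step 2 (e2 offer(32)): queue <54,32>
after step 3 (e3 offer(85)): queue <54,32,85>
after step 4 (e4 offer(2)): queue <54,32,85,2>
after step 5 (e5 poll() → 54): queue <32,85,2>

e1, e2, e3, e4, e5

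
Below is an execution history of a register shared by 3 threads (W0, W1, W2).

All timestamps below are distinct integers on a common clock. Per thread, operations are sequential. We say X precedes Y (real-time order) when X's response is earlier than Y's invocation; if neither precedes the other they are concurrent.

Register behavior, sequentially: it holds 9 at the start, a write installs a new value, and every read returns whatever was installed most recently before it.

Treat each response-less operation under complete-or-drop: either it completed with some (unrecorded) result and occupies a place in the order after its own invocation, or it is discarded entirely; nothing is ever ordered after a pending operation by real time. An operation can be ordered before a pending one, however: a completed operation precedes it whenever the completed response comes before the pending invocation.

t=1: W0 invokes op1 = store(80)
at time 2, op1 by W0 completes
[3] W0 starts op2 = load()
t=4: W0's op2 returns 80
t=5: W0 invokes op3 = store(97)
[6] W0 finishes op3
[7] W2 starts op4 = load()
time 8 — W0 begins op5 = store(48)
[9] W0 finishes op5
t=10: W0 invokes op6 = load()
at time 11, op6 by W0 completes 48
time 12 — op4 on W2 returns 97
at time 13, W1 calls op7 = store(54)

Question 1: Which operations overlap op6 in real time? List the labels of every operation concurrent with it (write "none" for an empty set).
Answer: op4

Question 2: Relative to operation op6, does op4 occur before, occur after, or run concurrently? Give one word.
Answer: concurrent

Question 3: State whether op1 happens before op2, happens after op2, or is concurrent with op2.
Answer: before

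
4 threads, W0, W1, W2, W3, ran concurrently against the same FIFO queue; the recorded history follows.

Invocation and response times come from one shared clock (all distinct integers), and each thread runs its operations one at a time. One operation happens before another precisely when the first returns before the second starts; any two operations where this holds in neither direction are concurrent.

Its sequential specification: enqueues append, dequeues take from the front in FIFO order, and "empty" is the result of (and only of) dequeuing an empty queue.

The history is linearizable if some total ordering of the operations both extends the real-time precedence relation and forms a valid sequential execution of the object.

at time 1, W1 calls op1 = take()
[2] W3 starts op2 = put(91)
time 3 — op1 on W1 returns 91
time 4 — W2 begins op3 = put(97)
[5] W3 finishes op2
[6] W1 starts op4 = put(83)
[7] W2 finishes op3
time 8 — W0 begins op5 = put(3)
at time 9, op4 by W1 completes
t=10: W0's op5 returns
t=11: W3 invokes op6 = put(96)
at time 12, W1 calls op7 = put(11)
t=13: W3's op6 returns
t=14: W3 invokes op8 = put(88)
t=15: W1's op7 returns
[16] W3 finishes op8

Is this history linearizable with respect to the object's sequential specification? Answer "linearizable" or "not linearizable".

witness order: op2, op1, op3, op4, op5, op6, op7, op8
step 1: op2 put(91) — queue <91>
step 2: op1 take() → 91 — queue <>
step 3: op3 put(97) — queue <97>
step 4: op4 put(83) — queue <97,83>
step 5: op5 put(3) — queue <97,83,3>
step 6: op6 put(96) — queue <97,83,3,96>
step 7: op7 put(11) — queue <97,83,3,96,11>
step 8: op8 put(88) — queue <97,83,3,96,11,88>

linearizable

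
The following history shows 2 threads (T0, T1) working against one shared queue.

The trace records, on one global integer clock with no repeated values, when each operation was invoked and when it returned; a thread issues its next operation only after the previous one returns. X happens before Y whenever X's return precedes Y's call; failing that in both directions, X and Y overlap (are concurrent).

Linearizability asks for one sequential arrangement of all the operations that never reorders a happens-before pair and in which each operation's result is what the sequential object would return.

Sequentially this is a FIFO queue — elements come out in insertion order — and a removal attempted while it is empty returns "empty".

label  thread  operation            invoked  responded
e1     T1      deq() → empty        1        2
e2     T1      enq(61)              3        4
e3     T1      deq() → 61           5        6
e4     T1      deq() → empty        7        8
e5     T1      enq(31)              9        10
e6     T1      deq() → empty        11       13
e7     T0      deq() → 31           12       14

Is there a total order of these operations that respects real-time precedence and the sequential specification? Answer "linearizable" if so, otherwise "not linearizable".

witness order: e1, e2, e3, e4, e5, e7, e6
after step 1 (e1 deq() → empty): queue <>
after step 2 (e2 enq(61)): queue <61>
after step 3 (e3 deq() → 61): queue <>
after step 4 (e4 deq() → empty): queue <>
after step 5 (e5 enq(31)): queue <31>
after step 6 (e7 deq() → 31): queue <>
after step 7 (e6 deq() → empty): queue <>

linearizable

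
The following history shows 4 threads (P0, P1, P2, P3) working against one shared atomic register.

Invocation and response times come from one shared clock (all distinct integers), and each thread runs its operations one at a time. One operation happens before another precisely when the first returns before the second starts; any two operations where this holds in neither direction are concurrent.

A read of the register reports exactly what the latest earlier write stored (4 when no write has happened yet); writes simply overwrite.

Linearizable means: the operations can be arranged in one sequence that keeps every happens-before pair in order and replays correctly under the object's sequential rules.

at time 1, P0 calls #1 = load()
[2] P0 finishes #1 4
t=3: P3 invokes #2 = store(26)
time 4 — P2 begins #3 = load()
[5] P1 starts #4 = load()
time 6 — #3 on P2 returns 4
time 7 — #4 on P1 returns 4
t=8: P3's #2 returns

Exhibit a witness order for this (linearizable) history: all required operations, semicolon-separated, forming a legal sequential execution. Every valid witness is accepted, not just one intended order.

1. #1 load() → 4, leaving value 4
2. #3 load() → 4, leaving value 4
3. #4 load() → 4, leaving value 4
4. #2 store(26), leaving value 26

#1; #3; #4; #2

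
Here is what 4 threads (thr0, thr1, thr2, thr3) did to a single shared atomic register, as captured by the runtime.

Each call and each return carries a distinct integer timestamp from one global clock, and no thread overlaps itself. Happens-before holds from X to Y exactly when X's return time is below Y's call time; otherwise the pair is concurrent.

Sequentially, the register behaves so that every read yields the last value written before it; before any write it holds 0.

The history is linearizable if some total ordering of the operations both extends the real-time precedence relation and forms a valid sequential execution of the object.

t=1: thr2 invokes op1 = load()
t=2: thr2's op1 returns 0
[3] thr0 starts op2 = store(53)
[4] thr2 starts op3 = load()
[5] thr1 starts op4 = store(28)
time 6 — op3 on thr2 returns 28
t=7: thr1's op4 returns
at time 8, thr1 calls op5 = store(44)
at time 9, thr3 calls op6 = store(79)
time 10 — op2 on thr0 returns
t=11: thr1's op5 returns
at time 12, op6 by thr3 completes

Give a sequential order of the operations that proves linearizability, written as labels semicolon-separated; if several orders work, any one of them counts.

op1; op2; op4; op3; op5; op6

1. op1 load() → 0, leaving value 0
2. op2 store(53), leaving value 53
3. op4 store(28), leaving value 28
4. op3 load() → 28, leaving value 28
5. op5 store(44), leaving value 44
6. op6 store(79), leaving value 79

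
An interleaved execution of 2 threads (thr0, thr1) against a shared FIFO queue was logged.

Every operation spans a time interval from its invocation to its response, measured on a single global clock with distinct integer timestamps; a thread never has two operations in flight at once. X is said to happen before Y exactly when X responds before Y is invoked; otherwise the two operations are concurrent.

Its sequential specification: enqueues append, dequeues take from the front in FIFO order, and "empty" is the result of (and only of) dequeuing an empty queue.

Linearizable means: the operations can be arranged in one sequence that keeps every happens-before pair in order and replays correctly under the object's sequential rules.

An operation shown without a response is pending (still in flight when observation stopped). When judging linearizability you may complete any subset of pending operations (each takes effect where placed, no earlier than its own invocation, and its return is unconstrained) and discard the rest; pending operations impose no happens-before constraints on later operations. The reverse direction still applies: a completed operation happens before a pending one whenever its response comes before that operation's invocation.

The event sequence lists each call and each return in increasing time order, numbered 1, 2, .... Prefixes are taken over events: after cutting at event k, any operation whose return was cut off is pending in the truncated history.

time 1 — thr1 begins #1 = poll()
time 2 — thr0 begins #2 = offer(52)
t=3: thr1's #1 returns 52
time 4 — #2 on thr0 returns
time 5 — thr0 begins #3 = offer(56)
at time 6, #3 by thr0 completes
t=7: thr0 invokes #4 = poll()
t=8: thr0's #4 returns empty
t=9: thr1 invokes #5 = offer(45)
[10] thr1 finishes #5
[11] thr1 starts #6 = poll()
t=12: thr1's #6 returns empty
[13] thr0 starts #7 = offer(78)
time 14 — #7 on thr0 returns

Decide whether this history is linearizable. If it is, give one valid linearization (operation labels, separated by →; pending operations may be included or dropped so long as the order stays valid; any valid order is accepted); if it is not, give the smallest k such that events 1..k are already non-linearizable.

not linearizable — minimal violating prefix: 8 events

cut after 7 events: linearizable; cut after 8 events (#4 responds, time 8): not linearizable
4 completed operations, 2 real-time-consistent orders — every FIFO queue replay fails
one such order, #1, #2, #3, #4, breaks at step 1 where #1 poll() → 52 is illegal
one such order, #2, #1, #3, #4, breaks at step 4 where #4 poll() → empty is illegal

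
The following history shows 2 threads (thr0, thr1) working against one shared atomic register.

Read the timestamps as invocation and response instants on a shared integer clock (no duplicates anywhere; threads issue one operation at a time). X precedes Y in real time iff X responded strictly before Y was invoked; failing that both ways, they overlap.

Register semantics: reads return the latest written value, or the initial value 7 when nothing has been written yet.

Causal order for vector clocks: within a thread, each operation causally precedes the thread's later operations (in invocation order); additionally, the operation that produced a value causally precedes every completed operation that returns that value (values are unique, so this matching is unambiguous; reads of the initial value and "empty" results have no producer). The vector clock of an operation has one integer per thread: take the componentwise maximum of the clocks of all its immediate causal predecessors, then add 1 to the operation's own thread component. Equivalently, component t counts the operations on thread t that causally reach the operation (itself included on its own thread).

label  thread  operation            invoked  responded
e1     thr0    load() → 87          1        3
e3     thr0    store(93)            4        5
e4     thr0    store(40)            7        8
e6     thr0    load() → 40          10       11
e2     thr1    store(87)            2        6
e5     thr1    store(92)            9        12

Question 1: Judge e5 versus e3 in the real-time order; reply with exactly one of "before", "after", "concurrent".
after

e5 spans [9,12], e3 spans [4,5]
resp(e3)=5 < inv(e5)=9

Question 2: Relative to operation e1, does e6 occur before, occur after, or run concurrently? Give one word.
after

e6 spans [10,11], e1 spans [1,3]
resp(e1)=3 < inv(e6)=10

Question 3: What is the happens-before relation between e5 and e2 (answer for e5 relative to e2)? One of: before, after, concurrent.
after

e5 spans [9,12], e2 spans [2,6]
resp(e2)=6 < inv(e5)=9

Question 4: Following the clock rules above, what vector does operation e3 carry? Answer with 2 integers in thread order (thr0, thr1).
(2, 1)

no predecessors for e2 (invoked 2): thr1 increments from zero → (0, 1)
invoked at 9, e5 merges VC(e2)=(0, 1) and bumps thr1's slot → (0, 2)
invoked at 1, e1 merges VC(e2)=(0, 1) and bumps thr0's slot → (1, 1)
invoked at 4, e3 merges VC(e1)=(1, 1) and bumps thr0's slot → (2, 1)
invoked at 7, e4 merges VC(e3)=(2, 1) and bumps thr0's slot → (3, 1)
invoked at 10, e6 merges VC(e4)=(3, 1) and bumps thr0's slot → (4, 1)
target: VC(e3) = (2, 1)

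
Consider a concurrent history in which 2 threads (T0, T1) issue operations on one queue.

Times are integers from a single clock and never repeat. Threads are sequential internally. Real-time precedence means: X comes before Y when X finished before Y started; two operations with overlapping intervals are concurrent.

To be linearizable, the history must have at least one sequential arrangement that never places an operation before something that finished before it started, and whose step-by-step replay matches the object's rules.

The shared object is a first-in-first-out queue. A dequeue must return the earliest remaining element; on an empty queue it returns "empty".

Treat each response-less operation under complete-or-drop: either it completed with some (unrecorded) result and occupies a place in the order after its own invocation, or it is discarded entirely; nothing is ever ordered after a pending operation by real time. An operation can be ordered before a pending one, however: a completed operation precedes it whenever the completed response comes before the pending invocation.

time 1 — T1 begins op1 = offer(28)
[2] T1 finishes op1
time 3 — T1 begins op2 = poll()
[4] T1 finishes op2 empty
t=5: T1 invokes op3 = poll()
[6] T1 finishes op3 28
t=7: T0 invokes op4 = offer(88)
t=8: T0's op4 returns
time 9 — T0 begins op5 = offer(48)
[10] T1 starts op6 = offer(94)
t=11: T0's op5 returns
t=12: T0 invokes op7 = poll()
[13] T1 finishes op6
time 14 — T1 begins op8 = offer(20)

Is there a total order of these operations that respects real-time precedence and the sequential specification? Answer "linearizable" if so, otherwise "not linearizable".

not linearizable

cut after 3 events: linearizable; cut after 4 events (op2 responds, time 4): not linearizable
a single order respects real time; the 2 completed queue operations fail replay along it
one such order, op1, op2, breaks at step 2 where op2 poll() → empty is illegal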